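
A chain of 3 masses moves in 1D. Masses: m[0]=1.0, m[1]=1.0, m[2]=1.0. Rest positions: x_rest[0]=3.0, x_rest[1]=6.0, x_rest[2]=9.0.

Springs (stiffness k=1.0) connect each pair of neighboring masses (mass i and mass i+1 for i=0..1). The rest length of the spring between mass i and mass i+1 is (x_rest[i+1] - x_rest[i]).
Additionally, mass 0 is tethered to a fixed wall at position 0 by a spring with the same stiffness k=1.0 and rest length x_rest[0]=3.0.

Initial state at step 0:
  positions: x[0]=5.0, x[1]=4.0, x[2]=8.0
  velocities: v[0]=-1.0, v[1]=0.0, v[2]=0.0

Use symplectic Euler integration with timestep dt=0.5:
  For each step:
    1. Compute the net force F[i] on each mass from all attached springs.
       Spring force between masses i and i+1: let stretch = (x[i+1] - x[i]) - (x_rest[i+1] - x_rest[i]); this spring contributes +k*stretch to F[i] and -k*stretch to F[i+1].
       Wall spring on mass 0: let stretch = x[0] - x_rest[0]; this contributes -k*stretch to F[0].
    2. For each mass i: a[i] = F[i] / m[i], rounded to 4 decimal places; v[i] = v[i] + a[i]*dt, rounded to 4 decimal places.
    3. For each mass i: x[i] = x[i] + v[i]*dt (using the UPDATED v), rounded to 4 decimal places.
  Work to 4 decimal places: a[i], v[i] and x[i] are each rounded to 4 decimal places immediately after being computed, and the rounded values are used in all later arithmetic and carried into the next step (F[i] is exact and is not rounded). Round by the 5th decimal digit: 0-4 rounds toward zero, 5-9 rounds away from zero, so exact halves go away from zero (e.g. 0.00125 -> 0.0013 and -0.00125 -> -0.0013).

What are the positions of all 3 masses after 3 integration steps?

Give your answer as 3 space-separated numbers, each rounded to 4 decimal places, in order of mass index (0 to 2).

Step 0: x=[5.0000 4.0000 8.0000] v=[-1.0000 0.0000 0.0000]
Step 1: x=[3.0000 5.2500 7.7500] v=[-4.0000 2.5000 -0.5000]
Step 2: x=[0.8125 6.5625 7.6250] v=[-4.3750 2.6250 -0.2500]
Step 3: x=[-0.1407 6.7032 7.9844] v=[-1.9063 0.2813 0.7188]

Answer: -0.1407 6.7032 7.9844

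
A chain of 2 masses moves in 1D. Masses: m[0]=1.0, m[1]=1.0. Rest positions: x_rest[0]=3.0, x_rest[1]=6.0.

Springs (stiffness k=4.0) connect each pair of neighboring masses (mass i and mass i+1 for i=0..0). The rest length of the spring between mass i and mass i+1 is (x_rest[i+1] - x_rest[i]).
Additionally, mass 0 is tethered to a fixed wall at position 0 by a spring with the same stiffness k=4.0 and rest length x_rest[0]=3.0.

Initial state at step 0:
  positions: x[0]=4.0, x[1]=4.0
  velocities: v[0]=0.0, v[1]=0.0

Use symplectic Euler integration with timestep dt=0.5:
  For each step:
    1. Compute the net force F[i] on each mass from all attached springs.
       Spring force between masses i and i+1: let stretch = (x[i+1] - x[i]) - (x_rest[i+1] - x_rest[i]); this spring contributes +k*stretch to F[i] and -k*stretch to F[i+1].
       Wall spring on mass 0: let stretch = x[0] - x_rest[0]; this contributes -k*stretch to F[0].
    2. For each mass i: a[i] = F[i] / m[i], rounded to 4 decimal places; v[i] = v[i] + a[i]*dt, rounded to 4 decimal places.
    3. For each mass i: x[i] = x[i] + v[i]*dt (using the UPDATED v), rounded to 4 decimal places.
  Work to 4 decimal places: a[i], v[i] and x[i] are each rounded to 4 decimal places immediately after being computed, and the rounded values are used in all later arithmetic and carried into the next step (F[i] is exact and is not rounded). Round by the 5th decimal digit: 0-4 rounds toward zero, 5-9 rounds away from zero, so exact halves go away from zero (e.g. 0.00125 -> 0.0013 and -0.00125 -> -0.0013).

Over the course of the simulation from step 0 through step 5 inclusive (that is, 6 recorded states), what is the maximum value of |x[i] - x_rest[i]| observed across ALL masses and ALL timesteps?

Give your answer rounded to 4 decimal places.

Step 0: x=[4.0000 4.0000] v=[0.0000 0.0000]
Step 1: x=[0.0000 7.0000] v=[-8.0000 6.0000]
Step 2: x=[3.0000 6.0000] v=[6.0000 -2.0000]
Step 3: x=[6.0000 5.0000] v=[6.0000 -2.0000]
Step 4: x=[2.0000 8.0000] v=[-8.0000 6.0000]
Step 5: x=[2.0000 8.0000] v=[0.0000 0.0000]
Max displacement = 3.0000

Answer: 3.0000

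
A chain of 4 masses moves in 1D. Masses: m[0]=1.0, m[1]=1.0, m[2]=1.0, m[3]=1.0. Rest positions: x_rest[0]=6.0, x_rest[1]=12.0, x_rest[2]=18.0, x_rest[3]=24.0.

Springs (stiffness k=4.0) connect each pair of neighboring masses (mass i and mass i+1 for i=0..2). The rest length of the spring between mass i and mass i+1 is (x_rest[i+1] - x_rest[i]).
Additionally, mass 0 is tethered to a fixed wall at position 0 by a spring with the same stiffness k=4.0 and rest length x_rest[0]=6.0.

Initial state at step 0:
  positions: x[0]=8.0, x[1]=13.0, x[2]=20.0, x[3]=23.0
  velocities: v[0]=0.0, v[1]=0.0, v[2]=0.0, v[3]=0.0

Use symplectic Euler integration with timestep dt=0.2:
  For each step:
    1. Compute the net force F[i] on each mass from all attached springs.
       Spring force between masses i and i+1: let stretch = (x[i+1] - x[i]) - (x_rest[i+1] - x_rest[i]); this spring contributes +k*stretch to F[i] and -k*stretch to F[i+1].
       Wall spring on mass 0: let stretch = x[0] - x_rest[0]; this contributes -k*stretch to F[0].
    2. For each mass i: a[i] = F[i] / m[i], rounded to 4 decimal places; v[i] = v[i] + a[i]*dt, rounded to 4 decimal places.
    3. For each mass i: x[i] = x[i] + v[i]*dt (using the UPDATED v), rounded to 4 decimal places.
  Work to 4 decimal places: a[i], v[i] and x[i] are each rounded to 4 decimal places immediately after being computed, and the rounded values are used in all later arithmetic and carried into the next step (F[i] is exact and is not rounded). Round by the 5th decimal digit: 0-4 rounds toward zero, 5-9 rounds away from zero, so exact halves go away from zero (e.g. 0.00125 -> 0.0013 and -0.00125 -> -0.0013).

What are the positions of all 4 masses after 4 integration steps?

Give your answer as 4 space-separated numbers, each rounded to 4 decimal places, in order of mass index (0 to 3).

Step 0: x=[8.0000 13.0000 20.0000 23.0000] v=[0.0000 0.0000 0.0000 0.0000]
Step 1: x=[7.5200 13.3200 19.3600 23.4800] v=[-2.4000 1.6000 -3.2000 2.4000]
Step 2: x=[6.7648 13.6784 18.4128 24.2608] v=[-3.7760 1.7920 -4.7360 3.9040]
Step 3: x=[6.0334 13.6881 17.6438 25.0659] v=[-3.6570 0.0486 -3.8451 4.0256]
Step 4: x=[5.5614 13.1060 17.4294 25.6435] v=[-2.3600 -2.9106 -1.0720 2.8879]

Answer: 5.5614 13.1060 17.4294 25.6435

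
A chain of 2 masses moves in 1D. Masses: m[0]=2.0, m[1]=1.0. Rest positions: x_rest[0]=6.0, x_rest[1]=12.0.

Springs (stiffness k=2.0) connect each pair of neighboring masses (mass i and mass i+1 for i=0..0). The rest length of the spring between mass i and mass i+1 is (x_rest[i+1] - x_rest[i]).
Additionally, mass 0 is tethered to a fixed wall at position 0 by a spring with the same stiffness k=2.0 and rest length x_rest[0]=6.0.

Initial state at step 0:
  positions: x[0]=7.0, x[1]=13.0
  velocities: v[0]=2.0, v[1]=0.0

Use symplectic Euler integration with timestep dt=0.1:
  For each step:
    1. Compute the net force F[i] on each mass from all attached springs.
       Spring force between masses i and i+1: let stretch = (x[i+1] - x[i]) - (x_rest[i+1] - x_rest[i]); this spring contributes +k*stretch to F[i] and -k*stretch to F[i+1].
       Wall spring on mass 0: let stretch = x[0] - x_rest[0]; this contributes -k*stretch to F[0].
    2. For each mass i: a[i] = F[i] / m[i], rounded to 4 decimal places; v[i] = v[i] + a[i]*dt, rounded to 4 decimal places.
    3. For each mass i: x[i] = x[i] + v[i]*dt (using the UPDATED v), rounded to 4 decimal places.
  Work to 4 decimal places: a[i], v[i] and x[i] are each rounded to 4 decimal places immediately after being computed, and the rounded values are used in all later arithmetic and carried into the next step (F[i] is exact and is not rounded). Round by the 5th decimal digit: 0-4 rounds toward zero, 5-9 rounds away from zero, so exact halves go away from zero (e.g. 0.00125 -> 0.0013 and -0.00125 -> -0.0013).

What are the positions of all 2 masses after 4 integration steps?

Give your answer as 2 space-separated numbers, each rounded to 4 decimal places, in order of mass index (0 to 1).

Answer: 7.6637 13.0362

Derivation:
Step 0: x=[7.0000 13.0000] v=[2.0000 0.0000]
Step 1: x=[7.1900 13.0000] v=[1.9000 0.0000]
Step 2: x=[7.3662 13.0038] v=[1.7620 0.0380]
Step 3: x=[7.5251 13.0149] v=[1.5891 0.1105]
Step 4: x=[7.6637 13.0362] v=[1.3856 0.2125]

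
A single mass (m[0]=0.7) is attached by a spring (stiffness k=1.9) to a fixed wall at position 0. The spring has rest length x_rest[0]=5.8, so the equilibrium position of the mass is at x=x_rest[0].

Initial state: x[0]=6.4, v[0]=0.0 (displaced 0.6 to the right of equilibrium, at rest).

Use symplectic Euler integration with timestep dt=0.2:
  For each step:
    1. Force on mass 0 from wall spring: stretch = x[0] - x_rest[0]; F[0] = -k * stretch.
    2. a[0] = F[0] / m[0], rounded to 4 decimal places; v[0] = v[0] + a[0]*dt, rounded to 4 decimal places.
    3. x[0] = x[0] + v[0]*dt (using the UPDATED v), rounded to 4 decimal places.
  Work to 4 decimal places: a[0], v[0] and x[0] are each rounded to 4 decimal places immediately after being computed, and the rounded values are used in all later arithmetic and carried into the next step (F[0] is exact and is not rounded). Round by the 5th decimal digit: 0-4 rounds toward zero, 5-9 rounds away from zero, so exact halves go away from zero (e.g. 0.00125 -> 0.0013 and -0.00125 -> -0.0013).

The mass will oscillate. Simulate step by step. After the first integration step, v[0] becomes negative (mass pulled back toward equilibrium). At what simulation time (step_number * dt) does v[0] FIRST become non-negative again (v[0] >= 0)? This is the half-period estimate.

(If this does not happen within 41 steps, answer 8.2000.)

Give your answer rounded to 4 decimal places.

Answer: 2.0000

Derivation:
Step 0: x=[6.4000] v=[0.0000]
Step 1: x=[6.3349] v=[-0.3257]
Step 2: x=[6.2117] v=[-0.6161]
Step 3: x=[6.0438] v=[-0.8396]
Step 4: x=[5.8494] v=[-0.9719]
Step 5: x=[5.6497] v=[-0.9987]
Step 6: x=[5.4663] v=[-0.9171]
Step 7: x=[5.3191] v=[-0.7359]
Step 8: x=[5.2241] v=[-0.4748]
Step 9: x=[5.1917] v=[-0.1622]
Step 10: x=[5.2253] v=[0.1680]
First v>=0 after going negative at step 10, time=2.0000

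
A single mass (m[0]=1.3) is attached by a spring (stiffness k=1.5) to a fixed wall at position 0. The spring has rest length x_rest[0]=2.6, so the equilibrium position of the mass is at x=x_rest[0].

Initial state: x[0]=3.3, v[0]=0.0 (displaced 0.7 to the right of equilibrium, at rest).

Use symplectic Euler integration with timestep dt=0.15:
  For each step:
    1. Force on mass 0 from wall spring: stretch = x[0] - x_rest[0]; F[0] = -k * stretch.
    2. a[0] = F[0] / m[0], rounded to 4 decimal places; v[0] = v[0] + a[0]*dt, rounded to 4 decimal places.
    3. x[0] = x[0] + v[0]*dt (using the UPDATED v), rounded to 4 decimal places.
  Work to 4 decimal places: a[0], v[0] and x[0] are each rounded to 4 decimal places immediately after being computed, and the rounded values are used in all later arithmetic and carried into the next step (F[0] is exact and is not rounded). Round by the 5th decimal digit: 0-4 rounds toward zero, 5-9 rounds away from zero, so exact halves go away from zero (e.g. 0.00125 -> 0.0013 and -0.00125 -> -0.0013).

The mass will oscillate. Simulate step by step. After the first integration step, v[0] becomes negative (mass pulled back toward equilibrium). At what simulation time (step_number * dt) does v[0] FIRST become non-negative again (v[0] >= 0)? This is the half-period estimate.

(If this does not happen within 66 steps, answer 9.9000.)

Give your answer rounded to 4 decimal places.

Answer: 3.0000

Derivation:
Step 0: x=[3.3000] v=[0.0000]
Step 1: x=[3.2818] v=[-0.1212]
Step 2: x=[3.2459] v=[-0.2392]
Step 3: x=[3.1933] v=[-0.3510]
Step 4: x=[3.1252] v=[-0.4537]
Step 5: x=[3.0435] v=[-0.5446]
Step 6: x=[2.9503] v=[-0.6214]
Step 7: x=[2.8480] v=[-0.6820]
Step 8: x=[2.7393] v=[-0.7249]
Step 9: x=[2.6270] v=[-0.7490]
Step 10: x=[2.5139] v=[-0.7537]
Step 11: x=[2.4031] v=[-0.7388]
Step 12: x=[2.2974] v=[-0.7047]
Step 13: x=[2.1996] v=[-0.6523]
Step 14: x=[2.1122] v=[-0.5830]
Step 15: x=[2.0374] v=[-0.4986]
Step 16: x=[1.9772] v=[-0.4012]
Step 17: x=[1.9332] v=[-0.2934]
Step 18: x=[1.9065] v=[-0.1780]
Step 19: x=[1.8978] v=[-0.0580]
Step 20: x=[1.9073] v=[0.0635]
First v>=0 after going negative at step 20, time=3.0000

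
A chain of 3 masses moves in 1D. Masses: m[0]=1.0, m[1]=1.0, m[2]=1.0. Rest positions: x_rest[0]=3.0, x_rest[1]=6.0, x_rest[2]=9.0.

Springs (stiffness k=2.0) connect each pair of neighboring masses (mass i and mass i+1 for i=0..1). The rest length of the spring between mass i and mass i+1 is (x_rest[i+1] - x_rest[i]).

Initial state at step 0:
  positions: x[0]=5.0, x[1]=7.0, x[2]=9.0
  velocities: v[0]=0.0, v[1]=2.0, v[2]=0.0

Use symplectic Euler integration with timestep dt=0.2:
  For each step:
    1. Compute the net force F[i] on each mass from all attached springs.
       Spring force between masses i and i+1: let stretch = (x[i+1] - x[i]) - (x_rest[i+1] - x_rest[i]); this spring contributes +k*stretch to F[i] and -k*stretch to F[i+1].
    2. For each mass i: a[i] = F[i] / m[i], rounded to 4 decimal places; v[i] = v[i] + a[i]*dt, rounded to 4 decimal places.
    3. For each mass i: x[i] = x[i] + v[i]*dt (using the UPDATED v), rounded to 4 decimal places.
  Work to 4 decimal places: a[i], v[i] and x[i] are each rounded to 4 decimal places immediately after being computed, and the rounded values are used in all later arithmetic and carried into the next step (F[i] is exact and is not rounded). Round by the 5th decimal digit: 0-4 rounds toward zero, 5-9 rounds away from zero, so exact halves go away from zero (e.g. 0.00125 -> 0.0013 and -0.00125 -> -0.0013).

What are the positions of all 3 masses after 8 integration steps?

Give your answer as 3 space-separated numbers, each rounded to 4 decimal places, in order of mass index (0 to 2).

Answer: 4.5183 7.6569 12.0248

Derivation:
Step 0: x=[5.0000 7.0000 9.0000] v=[0.0000 2.0000 0.0000]
Step 1: x=[4.9200 7.4000 9.0800] v=[-0.4000 2.0000 0.4000]
Step 2: x=[4.7984 7.7360 9.2656] v=[-0.6080 1.6800 0.9280]
Step 3: x=[4.6718 7.9594 9.5688] v=[-0.6330 1.1168 1.5162]
Step 4: x=[4.5682 8.0485 9.9833] v=[-0.5180 0.4455 2.0724]
Step 5: x=[4.5030 8.0140 10.4830] v=[-0.3259 -0.1727 2.4985]
Step 6: x=[4.4787 7.8961 11.0252] v=[-0.1215 -0.5895 2.7109]
Step 7: x=[4.4878 7.7551 11.5571] v=[0.0455 -0.7048 2.6593]
Step 8: x=[4.5183 7.6569 12.0248] v=[0.1524 -0.4909 2.3385]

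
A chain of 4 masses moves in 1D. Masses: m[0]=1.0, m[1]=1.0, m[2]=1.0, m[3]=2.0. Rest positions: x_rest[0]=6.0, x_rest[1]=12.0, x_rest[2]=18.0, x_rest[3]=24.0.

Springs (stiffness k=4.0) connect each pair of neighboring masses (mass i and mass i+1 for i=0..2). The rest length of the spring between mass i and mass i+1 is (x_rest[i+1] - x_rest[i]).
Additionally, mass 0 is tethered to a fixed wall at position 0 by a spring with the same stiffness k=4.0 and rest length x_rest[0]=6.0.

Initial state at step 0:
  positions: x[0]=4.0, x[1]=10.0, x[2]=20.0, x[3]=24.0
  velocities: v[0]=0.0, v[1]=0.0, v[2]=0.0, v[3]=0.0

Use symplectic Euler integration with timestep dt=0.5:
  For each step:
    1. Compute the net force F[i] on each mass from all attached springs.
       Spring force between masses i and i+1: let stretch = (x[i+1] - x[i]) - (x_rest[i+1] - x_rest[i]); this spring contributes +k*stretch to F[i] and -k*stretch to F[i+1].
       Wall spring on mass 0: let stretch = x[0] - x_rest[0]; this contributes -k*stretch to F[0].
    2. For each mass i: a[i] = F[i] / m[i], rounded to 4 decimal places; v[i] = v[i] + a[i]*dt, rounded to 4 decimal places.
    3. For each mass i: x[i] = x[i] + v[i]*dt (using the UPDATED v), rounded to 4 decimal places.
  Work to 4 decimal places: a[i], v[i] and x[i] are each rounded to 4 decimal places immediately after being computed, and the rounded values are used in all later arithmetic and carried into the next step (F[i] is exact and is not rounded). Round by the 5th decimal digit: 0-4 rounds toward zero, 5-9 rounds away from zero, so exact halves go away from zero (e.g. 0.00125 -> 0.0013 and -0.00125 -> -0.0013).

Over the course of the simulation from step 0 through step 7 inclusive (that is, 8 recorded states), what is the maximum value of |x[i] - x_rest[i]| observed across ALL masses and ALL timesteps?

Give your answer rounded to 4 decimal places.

Step 0: x=[4.0000 10.0000 20.0000 24.0000] v=[0.0000 0.0000 0.0000 0.0000]
Step 1: x=[6.0000 14.0000 14.0000 25.0000] v=[4.0000 8.0000 -12.0000 2.0000]
Step 2: x=[10.0000 10.0000 19.0000 23.5000] v=[8.0000 -8.0000 10.0000 -3.0000]
Step 3: x=[4.0000 15.0000 19.5000 22.7500] v=[-12.0000 10.0000 1.0000 -1.5000]
Step 4: x=[5.0000 13.5000 18.7500 23.3750] v=[2.0000 -3.0000 -1.5000 1.2500]
Step 5: x=[9.5000 8.7500 17.3750 24.6875] v=[9.0000 -9.5000 -2.7500 2.6250]
Step 6: x=[3.7500 13.3750 14.6875 25.3438] v=[-11.5000 9.2500 -5.3750 1.3125]
Step 7: x=[3.8750 9.6875 21.3438 23.6719] v=[0.2500 -7.3750 13.3126 -3.3438]
Max displacement = 4.0000

Answer: 4.0000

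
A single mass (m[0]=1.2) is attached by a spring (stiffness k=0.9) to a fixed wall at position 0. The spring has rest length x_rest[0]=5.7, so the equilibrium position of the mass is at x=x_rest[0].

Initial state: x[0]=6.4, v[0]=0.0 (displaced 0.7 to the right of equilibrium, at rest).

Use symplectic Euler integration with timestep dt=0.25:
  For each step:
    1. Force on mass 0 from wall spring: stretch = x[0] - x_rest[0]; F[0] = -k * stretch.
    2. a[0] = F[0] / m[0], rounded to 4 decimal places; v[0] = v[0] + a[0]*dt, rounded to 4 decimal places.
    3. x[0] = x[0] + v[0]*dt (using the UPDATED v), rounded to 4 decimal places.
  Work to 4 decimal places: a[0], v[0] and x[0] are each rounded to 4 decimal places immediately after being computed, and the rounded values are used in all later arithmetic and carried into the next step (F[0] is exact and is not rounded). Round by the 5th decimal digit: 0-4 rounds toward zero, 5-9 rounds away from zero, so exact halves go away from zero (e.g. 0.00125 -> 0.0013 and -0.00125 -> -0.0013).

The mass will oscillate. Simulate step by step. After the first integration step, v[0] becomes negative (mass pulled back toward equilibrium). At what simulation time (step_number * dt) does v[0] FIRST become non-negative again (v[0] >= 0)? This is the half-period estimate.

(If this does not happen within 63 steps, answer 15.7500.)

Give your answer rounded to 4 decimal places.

Step 0: x=[6.4000] v=[0.0000]
Step 1: x=[6.3672] v=[-0.1313]
Step 2: x=[6.3031] v=[-0.2564]
Step 3: x=[6.2107] v=[-0.3695]
Step 4: x=[6.0944] v=[-0.4653]
Step 5: x=[5.9596] v=[-0.5393]
Step 6: x=[5.8126] v=[-0.5880]
Step 7: x=[5.6603] v=[-0.6091]
Step 8: x=[5.5099] v=[-0.6017]
Step 9: x=[5.3684] v=[-0.5661]
Step 10: x=[5.2424] v=[-0.5039]
Step 11: x=[5.1379] v=[-0.4181]
Step 12: x=[5.0597] v=[-0.3127]
Step 13: x=[5.0115] v=[-0.1927]
Step 14: x=[4.9956] v=[-0.0636]
Step 15: x=[5.0127] v=[0.0685]
First v>=0 after going negative at step 15, time=3.7500

Answer: 3.7500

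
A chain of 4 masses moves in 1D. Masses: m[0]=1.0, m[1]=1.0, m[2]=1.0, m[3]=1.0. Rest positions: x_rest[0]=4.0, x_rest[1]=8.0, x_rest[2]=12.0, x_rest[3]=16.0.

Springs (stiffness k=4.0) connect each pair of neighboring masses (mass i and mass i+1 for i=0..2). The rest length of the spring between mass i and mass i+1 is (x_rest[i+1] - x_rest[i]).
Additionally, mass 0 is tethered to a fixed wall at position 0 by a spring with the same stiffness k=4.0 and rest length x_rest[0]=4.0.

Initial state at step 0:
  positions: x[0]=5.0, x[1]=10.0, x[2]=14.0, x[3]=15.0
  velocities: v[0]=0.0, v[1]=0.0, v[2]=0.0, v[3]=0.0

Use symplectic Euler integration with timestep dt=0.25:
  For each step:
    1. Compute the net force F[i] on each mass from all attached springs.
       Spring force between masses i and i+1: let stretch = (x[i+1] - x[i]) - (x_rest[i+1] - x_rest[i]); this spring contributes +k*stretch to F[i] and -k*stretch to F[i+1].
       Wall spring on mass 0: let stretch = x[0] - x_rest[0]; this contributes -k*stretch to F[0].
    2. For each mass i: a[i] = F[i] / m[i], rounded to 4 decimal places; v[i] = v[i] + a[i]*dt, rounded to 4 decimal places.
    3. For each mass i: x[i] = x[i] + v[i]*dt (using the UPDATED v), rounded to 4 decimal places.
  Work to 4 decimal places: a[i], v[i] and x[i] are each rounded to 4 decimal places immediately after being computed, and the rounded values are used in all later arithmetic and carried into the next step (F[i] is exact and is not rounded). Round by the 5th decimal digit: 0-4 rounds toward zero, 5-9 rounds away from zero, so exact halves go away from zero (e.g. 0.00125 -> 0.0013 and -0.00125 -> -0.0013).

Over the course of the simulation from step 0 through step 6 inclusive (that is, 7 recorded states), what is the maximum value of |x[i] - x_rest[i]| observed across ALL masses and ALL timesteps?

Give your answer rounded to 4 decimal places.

Answer: 2.2618

Derivation:
Step 0: x=[5.0000 10.0000 14.0000 15.0000] v=[0.0000 0.0000 0.0000 0.0000]
Step 1: x=[5.0000 9.7500 13.2500 15.7500] v=[0.0000 -1.0000 -3.0000 3.0000]
Step 2: x=[4.9375 9.1875 12.2500 16.8750] v=[-0.2500 -2.2500 -4.0000 4.5000]
Step 3: x=[4.7031 8.3281 11.6406 17.8438] v=[-0.9375 -3.4375 -2.4375 3.8750]
Step 4: x=[4.1992 7.3906 11.7539 18.2618] v=[-2.0156 -3.7500 0.4532 1.6718]
Step 5: x=[3.4434 6.7461 12.4034 18.0528] v=[-3.0234 -2.5781 2.5978 -0.8361]
Step 6: x=[2.6524 6.6902 13.0509 17.4314] v=[-3.1641 -0.2235 2.5899 -2.4855]
Max displacement = 2.2618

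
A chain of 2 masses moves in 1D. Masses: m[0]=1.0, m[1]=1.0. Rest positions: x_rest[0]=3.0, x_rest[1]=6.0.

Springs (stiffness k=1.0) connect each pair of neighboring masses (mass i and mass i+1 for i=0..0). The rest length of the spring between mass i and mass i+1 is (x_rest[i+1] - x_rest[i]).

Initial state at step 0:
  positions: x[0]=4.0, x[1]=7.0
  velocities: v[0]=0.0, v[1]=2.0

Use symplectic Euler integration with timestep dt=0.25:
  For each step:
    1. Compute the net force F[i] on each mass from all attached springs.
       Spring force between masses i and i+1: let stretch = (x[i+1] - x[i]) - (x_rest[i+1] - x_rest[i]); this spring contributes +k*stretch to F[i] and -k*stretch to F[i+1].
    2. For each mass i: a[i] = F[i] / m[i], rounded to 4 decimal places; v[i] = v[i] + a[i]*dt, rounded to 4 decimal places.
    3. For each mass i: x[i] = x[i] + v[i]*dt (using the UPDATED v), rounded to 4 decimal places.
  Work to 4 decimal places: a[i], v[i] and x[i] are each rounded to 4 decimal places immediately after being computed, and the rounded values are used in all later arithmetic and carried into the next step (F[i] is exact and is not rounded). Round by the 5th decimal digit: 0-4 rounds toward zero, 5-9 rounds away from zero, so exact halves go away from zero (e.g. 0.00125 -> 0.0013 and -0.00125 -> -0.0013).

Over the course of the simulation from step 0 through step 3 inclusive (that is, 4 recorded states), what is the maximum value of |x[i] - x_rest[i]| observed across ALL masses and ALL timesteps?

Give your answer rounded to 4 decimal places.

Step 0: x=[4.0000 7.0000] v=[0.0000 2.0000]
Step 1: x=[4.0000 7.5000] v=[0.0000 2.0000]
Step 2: x=[4.0313 7.9688] v=[0.1250 1.8750]
Step 3: x=[4.1212 8.3790] v=[0.3594 1.6406]
Max displacement = 2.3790

Answer: 2.3790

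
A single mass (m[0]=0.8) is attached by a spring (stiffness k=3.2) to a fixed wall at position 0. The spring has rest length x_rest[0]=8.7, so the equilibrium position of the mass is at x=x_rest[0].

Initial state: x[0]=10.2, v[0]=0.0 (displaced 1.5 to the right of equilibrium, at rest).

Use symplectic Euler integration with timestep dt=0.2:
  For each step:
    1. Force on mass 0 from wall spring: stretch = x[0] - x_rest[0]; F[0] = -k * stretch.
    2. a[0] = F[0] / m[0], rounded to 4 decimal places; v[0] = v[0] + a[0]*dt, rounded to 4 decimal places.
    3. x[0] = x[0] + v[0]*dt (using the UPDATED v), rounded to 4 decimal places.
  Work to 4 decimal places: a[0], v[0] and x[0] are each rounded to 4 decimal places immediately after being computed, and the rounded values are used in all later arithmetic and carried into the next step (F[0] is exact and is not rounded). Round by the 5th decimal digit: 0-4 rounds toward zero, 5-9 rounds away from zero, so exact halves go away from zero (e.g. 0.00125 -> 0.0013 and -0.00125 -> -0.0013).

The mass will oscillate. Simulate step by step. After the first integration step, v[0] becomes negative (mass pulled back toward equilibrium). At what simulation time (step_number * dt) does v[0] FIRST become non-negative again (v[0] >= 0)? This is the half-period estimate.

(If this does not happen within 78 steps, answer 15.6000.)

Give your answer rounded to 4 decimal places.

Answer: 1.6000

Derivation:
Step 0: x=[10.2000] v=[0.0000]
Step 1: x=[9.9600] v=[-1.2000]
Step 2: x=[9.5184] v=[-2.2080]
Step 3: x=[8.9459] v=[-2.8627]
Step 4: x=[8.3340] v=[-3.0594]
Step 5: x=[7.7807] v=[-2.7666]
Step 6: x=[7.3745] v=[-2.0312]
Step 7: x=[7.1803] v=[-0.9708]
Step 8: x=[7.2293] v=[0.2450]
First v>=0 after going negative at step 8, time=1.6000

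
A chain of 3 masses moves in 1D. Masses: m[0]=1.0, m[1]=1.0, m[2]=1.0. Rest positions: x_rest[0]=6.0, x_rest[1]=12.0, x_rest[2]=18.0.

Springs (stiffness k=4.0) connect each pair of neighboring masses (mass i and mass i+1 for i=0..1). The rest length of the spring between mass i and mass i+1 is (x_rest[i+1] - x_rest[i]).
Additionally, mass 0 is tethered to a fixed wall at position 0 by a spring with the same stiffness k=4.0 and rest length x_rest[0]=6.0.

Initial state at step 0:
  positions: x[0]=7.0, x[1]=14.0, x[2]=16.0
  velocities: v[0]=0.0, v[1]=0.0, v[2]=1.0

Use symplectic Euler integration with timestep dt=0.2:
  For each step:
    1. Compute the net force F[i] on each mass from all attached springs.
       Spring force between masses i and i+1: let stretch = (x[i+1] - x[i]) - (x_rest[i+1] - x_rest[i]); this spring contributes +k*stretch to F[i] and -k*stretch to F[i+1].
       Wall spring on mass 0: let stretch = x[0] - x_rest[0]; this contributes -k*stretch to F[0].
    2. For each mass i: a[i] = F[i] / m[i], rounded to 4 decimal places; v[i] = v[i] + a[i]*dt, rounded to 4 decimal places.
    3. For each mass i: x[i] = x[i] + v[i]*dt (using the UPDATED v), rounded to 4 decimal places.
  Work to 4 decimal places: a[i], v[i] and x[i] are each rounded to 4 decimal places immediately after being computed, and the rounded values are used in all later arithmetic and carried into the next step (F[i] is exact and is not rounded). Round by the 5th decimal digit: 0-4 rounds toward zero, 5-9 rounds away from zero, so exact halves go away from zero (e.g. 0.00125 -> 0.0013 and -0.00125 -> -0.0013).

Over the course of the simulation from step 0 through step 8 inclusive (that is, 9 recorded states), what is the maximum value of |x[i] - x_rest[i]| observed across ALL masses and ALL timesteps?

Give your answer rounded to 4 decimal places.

Step 0: x=[7.0000 14.0000 16.0000] v=[0.0000 0.0000 1.0000]
Step 1: x=[7.0000 13.2000 16.8400] v=[0.0000 -4.0000 4.2000]
Step 2: x=[6.8720 11.9904 18.0576] v=[-0.6400 -6.0480 6.0880]
Step 3: x=[6.4634 10.9326 19.2644] v=[-2.0429 -5.2890 6.0342]
Step 4: x=[5.7357 10.4928 20.0982] v=[-3.6383 -2.1989 4.1688]
Step 5: x=[4.8515 10.8287 20.3551] v=[-4.4212 1.6797 1.2845]
Step 6: x=[4.1474 11.7325 20.0478] v=[-3.5206 4.5191 -1.5366]
Step 7: x=[3.9933 12.7532 19.3700] v=[-0.7704 5.1033 -3.3888]
Step 8: x=[4.6019 13.4310 18.5936] v=[3.0429 3.3888 -3.8822]
Max displacement = 2.3551

Answer: 2.3551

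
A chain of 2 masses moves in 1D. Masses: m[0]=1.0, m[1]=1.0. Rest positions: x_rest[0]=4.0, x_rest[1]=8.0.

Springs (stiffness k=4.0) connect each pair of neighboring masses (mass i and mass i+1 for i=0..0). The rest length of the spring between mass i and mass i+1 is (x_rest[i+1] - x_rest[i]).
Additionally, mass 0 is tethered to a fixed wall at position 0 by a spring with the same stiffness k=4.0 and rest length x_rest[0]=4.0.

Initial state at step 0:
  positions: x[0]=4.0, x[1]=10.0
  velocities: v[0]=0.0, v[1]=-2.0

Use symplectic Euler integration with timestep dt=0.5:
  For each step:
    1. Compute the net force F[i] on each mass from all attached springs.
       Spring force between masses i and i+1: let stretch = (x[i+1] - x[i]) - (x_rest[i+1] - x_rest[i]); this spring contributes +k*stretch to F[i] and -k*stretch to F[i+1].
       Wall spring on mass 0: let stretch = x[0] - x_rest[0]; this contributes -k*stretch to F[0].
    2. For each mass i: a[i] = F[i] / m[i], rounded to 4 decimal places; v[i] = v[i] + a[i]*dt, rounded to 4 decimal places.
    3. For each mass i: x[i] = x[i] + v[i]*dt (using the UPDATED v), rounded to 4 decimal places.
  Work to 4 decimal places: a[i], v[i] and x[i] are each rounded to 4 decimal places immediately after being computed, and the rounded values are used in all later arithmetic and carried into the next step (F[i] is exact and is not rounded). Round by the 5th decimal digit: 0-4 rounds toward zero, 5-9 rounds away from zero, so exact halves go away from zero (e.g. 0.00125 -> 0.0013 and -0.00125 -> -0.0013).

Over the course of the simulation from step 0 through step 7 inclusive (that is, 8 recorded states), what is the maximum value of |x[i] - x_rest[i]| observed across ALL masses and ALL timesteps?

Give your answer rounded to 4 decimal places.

Answer: 3.0000

Derivation:
Step 0: x=[4.0000 10.0000] v=[0.0000 -2.0000]
Step 1: x=[6.0000 7.0000] v=[4.0000 -6.0000]
Step 2: x=[3.0000 7.0000] v=[-6.0000 0.0000]
Step 3: x=[1.0000 7.0000] v=[-4.0000 0.0000]
Step 4: x=[4.0000 5.0000] v=[6.0000 -4.0000]
Step 5: x=[4.0000 6.0000] v=[0.0000 2.0000]
Step 6: x=[2.0000 9.0000] v=[-4.0000 6.0000]
Step 7: x=[5.0000 9.0000] v=[6.0000 0.0000]
Max displacement = 3.0000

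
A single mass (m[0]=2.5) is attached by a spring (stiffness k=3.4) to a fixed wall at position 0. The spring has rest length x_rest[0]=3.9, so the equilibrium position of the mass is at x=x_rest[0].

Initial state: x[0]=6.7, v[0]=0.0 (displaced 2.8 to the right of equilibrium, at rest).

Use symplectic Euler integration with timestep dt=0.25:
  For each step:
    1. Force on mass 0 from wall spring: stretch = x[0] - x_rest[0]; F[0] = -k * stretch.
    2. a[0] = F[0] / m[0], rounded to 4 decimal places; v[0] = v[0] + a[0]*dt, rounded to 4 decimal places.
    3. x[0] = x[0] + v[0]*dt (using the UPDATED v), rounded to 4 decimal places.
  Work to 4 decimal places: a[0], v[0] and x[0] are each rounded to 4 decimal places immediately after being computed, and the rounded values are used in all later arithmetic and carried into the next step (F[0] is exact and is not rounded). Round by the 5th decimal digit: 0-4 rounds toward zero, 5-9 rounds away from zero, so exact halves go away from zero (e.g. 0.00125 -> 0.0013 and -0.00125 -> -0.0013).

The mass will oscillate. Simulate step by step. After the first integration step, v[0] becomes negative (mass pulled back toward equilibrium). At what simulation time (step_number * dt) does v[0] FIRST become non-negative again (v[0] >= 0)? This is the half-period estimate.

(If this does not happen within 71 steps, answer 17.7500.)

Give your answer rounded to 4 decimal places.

Answer: 2.7500

Derivation:
Step 0: x=[6.7000] v=[0.0000]
Step 1: x=[6.4620] v=[-0.9520]
Step 2: x=[6.0062] v=[-1.8231]
Step 3: x=[5.3714] v=[-2.5392]
Step 4: x=[4.6115] v=[-3.0395]
Step 5: x=[3.7912] v=[-3.2814]
Step 6: x=[2.9801] v=[-3.2444]
Step 7: x=[2.2472] v=[-2.9316]
Step 8: x=[1.6548] v=[-2.3697]
Step 9: x=[1.2532] v=[-1.6063]
Step 10: x=[1.0766] v=[-0.7064]
Step 11: x=[1.1400] v=[0.2536]
First v>=0 after going negative at step 11, time=2.7500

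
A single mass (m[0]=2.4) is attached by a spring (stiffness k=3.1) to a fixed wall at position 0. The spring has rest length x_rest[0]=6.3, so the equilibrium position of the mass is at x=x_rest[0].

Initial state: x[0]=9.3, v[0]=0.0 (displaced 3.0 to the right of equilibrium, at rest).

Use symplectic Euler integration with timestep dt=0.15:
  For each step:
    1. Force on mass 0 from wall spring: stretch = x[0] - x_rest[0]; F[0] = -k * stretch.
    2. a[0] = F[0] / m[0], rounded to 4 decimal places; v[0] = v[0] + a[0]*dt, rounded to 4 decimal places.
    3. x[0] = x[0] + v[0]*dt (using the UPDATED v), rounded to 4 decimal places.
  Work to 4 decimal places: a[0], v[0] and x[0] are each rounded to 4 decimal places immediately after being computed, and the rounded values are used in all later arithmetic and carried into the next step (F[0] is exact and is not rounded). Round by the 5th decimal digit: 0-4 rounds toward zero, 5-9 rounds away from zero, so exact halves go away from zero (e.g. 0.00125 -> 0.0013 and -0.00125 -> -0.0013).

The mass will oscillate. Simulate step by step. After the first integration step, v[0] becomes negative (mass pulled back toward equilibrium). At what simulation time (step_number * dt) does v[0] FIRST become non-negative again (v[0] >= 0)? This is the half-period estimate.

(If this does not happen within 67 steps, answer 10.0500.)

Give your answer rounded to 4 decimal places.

Step 0: x=[9.3000] v=[0.0000]
Step 1: x=[9.2128] v=[-0.5813]
Step 2: x=[9.0409] v=[-1.1457]
Step 3: x=[8.7894] v=[-1.6767]
Step 4: x=[8.4656] v=[-2.1590]
Step 5: x=[8.0788] v=[-2.5786]
Step 6: x=[7.6403] v=[-2.9232]
Step 7: x=[7.1629] v=[-3.1829]
Step 8: x=[6.6604] v=[-3.3501]
Step 9: x=[6.1474] v=[-3.4199]
Step 10: x=[5.6389] v=[-3.3903]
Step 11: x=[5.1496] v=[-3.2622]
Step 12: x=[4.6937] v=[-3.0393]
Step 13: x=[4.2845] v=[-2.7281]
Step 14: x=[3.9339] v=[-2.3376]
Step 15: x=[3.6520] v=[-1.8792]
Step 16: x=[3.4471] v=[-1.3662]
Step 17: x=[3.3251] v=[-0.8135]
Step 18: x=[3.2895] v=[-0.2371]
Step 19: x=[3.3414] v=[0.3462]
First v>=0 after going negative at step 19, time=2.8500

Answer: 2.8500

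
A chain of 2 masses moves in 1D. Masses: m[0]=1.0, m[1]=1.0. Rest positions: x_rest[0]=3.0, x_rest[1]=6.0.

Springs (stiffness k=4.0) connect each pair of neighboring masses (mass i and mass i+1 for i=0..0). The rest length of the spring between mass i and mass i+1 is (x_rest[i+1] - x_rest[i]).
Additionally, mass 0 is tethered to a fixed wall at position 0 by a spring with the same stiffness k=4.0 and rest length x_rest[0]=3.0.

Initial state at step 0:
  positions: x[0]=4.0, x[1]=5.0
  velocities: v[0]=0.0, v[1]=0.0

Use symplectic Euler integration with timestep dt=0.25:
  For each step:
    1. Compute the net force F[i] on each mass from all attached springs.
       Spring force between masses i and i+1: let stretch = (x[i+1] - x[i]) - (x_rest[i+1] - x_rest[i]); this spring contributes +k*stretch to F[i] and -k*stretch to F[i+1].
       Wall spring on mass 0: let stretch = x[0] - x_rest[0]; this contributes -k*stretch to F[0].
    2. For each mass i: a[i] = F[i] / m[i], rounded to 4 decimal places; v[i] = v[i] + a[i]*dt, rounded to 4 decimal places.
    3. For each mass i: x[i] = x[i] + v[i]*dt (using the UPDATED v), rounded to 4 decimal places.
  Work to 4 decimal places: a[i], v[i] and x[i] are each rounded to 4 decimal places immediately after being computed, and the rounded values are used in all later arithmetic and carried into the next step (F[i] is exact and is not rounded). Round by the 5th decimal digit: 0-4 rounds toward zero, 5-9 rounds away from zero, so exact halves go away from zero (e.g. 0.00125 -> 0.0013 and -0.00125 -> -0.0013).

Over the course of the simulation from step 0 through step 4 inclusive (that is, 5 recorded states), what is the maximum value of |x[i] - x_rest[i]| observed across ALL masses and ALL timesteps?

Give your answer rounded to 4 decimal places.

Answer: 1.3281

Derivation:
Step 0: x=[4.0000 5.0000] v=[0.0000 0.0000]
Step 1: x=[3.2500 5.5000] v=[-3.0000 2.0000]
Step 2: x=[2.2500 6.1875] v=[-4.0000 2.7500]
Step 3: x=[1.6719 6.6406] v=[-2.3125 1.8125]
Step 4: x=[1.9180 6.6016] v=[0.9843 -0.1562]
Max displacement = 1.3281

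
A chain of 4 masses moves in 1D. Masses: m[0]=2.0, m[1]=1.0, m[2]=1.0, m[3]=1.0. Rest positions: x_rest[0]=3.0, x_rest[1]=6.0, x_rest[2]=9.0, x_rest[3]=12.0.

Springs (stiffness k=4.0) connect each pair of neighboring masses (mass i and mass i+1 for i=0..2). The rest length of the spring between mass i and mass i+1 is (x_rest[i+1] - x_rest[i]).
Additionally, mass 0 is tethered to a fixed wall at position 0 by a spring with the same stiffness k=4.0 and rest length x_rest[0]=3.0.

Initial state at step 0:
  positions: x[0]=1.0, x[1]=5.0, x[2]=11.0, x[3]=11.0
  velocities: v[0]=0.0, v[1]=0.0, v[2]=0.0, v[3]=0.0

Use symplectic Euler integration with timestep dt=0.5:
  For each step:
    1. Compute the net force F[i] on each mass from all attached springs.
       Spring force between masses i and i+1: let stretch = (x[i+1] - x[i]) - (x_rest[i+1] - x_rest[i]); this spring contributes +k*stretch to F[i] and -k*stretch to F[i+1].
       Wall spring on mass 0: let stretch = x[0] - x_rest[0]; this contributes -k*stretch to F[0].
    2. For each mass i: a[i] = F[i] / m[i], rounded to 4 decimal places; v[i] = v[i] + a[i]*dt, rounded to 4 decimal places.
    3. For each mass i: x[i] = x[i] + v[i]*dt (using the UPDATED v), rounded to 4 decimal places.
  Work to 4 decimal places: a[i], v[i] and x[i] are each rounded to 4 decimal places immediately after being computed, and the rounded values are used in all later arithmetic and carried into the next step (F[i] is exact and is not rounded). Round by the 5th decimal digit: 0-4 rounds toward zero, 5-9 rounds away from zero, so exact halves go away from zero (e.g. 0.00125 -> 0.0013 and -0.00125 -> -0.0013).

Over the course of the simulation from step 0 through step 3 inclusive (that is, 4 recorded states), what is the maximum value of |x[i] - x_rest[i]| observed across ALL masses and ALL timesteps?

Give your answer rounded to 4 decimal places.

Answer: 4.0000

Derivation:
Step 0: x=[1.0000 5.0000 11.0000 11.0000] v=[0.0000 0.0000 0.0000 0.0000]
Step 1: x=[2.5000 7.0000 5.0000 14.0000] v=[3.0000 4.0000 -12.0000 6.0000]
Step 2: x=[5.0000 2.5000 10.0000 11.0000] v=[5.0000 -9.0000 10.0000 -6.0000]
Step 3: x=[3.7500 8.0000 8.5000 10.0000] v=[-2.5000 11.0000 -3.0000 -2.0000]
Max displacement = 4.0000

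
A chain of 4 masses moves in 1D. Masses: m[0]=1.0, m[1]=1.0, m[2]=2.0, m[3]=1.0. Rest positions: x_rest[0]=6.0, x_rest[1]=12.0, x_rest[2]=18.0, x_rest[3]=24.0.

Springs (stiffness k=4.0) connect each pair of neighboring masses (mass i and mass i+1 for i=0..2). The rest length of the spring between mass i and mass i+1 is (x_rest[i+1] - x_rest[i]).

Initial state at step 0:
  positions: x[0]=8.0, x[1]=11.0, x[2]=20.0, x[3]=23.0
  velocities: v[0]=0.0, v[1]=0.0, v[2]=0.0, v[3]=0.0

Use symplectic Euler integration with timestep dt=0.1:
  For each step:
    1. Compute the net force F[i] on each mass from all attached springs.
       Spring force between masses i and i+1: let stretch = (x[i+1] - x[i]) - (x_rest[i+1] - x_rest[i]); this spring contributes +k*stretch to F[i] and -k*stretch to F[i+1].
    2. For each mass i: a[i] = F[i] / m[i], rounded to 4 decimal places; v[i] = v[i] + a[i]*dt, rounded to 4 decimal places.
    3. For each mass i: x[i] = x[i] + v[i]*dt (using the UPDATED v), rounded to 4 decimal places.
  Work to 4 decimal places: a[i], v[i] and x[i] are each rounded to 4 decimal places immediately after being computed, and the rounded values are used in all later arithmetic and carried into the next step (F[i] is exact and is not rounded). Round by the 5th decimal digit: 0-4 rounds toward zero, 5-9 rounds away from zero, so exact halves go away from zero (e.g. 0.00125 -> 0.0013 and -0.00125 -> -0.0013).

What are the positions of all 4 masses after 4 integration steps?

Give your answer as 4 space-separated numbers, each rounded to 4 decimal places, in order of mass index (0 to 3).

Answer: 7.0041 12.9912 18.9714 24.0620

Derivation:
Step 0: x=[8.0000 11.0000 20.0000 23.0000] v=[0.0000 0.0000 0.0000 0.0000]
Step 1: x=[7.8800 11.2400 19.8800 23.1200] v=[-1.2000 2.4000 -1.2000 1.2000]
Step 2: x=[7.6544 11.6912 19.6520 23.3504] v=[-2.2560 4.5120 -2.2800 2.3040]
Step 3: x=[7.3503 12.2994 19.3388 23.6729] v=[-3.0413 6.0816 -3.1325 3.2246]
Step 4: x=[7.0041 12.9912 18.9714 24.0620] v=[-3.4617 6.9177 -3.6736 3.8910]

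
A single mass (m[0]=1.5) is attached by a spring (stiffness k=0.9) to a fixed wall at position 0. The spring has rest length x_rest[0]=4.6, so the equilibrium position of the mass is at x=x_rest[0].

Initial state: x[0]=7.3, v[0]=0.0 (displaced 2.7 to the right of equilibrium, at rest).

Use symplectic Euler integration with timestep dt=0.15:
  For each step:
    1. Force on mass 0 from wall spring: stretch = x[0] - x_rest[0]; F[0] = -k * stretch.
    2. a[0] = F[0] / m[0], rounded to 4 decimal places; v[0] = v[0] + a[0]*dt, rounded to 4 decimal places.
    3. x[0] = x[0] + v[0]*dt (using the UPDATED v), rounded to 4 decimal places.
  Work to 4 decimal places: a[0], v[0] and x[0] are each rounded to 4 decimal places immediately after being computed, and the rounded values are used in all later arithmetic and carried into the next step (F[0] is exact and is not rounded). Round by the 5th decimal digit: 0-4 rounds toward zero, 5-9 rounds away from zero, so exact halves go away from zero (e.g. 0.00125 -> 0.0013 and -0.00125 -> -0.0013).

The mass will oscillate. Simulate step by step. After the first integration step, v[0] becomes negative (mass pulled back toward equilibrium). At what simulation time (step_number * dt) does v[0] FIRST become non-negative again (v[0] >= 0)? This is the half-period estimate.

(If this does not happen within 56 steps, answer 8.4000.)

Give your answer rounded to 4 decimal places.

Step 0: x=[7.3000] v=[0.0000]
Step 1: x=[7.2636] v=[-0.2430]
Step 2: x=[7.1912] v=[-0.4827]
Step 3: x=[7.0838] v=[-0.7159]
Step 4: x=[6.9429] v=[-0.9394]
Step 5: x=[6.7704] v=[-1.1503]
Step 6: x=[6.5686] v=[-1.3456]
Step 7: x=[6.3402] v=[-1.5228]
Step 8: x=[6.0883] v=[-1.6794]
Step 9: x=[5.8163] v=[-1.8134]
Step 10: x=[5.5279] v=[-1.9229]
Step 11: x=[5.2269] v=[-2.0064]
Step 12: x=[4.9175] v=[-2.0628]
Step 13: x=[4.6038] v=[-2.0914]
Step 14: x=[4.2900] v=[-2.0917]
Step 15: x=[3.9804] v=[-2.0638]
Step 16: x=[3.6792] v=[-2.0080]
Step 17: x=[3.3904] v=[-1.9251]
Step 18: x=[3.1180] v=[-1.8162]
Step 19: x=[2.8656] v=[-1.6828]
Step 20: x=[2.6366] v=[-1.5267]
Step 21: x=[2.4341] v=[-1.3500]
Step 22: x=[2.2608] v=[-1.1551]
Step 23: x=[2.1191] v=[-0.9446]
Step 24: x=[2.0109] v=[-0.7213]
Step 25: x=[1.9377] v=[-0.4883]
Step 26: x=[1.9004] v=[-0.2487]
Step 27: x=[1.8995] v=[-0.0057]
Step 28: x=[1.9351] v=[0.2373]
First v>=0 after going negative at step 28, time=4.2000

Answer: 4.2000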